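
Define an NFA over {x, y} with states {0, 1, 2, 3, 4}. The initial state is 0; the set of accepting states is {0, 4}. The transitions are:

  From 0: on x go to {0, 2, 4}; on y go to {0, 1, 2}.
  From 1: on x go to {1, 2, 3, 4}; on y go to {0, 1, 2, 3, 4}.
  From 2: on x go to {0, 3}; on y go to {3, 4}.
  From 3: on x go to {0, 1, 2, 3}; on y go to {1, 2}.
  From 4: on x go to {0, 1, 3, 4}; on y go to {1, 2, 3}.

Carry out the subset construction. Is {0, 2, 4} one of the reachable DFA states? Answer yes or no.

Start state of the DFA: {0}.
{0} --x--> {0, 2, 4}  [new]
{0} --y--> {0, 1, 2}  [new]
{0, 2, 4} --x--> {0, 1, 2, 3, 4}  [new]
{0, 2, 4} --y--> {0, 1, 2, 3, 4}  [seen]
{0, 1, 2} --x--> {0, 1, 2, 3, 4}  [seen]
{0, 1, 2} --y--> {0, 1, 2, 3, 4}  [seen]
{0, 1, 2, 3, 4} --x--> {0, 1, 2, 3, 4}  [seen]
{0, 1, 2, 3, 4} --y--> {0, 1, 2, 3, 4}  [seen]
Reachable DFA states: {0}, {0, 2, 4}, {0, 1, 2}, {0, 1, 2, 3, 4}.
{0, 2, 4} is among them.

yes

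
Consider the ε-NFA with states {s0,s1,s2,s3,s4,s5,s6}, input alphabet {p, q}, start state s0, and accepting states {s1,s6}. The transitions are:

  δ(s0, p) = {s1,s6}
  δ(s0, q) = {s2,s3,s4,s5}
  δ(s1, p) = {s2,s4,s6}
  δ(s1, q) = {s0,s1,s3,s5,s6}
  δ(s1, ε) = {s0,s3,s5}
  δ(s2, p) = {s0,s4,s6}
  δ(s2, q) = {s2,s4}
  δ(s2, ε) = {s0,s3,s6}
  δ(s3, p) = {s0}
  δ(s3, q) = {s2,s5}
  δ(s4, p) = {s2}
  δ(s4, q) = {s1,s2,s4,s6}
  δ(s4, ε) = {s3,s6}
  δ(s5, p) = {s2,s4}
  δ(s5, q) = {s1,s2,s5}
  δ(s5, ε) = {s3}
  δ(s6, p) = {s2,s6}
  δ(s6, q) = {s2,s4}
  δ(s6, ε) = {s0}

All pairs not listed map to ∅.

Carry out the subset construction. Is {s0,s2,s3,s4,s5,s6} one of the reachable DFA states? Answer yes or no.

Start state of the DFA: {s0} (ε-closure of the NFA start).
{s0} --p--> {s0,s1,s3,s5,s6}  [new]
{s0} --q--> {s0,s2,s3,s4,s5,s6}  [new]
{s0,s1,s3,s5,s6} --p--> {s0,s1,s2,s3,s4,s5,s6}  [new]
{s0,s1,s3,s5,s6} --q--> {s0,s1,s2,s3,s4,s5,s6}  [seen]
{s0,s2,s3,s4,s5,s6} --p--> {s0,s1,s2,s3,s4,s5,s6}  [seen]
{s0,s2,s3,s4,s5,s6} --q--> {s0,s1,s2,s3,s4,s5,s6}  [seen]
{s0,s1,s2,s3,s4,s5,s6} --p--> {s0,s1,s2,s3,s4,s5,s6}  [seen]
{s0,s1,s2,s3,s4,s5,s6} --q--> {s0,s1,s2,s3,s4,s5,s6}  [seen]
Reachable DFA states: {s0}, {s0,s1,s3,s5,s6}, {s0,s2,s3,s4,s5,s6}, {s0,s1,s2,s3,s4,s5,s6}.
{s0,s2,s3,s4,s5,s6} is among them.

yes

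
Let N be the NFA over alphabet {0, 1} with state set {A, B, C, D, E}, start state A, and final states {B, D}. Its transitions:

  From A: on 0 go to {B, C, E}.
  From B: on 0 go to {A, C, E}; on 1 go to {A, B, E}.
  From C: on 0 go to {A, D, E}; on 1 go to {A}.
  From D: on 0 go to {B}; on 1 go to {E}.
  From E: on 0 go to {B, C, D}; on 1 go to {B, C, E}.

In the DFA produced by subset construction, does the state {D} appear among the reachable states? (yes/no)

no

Start state of the DFA: {A}.
{A} --0--> {B, C, E}  [new]
{A} --1--> ∅  [new]
{B, C, E} --0--> {A, B, C, D, E}  [new]
{B, C, E} --1--> {A, B, C, E}  [new]
∅ --0--> ∅  [seen]
∅ --1--> ∅  [seen]
{A, B, C, D, E} --0--> {A, B, C, D, E}  [seen]
{A, B, C, D, E} --1--> {A, B, C, E}  [seen]
{A, B, C, E} --0--> {A, B, C, D, E}  [seen]
{A, B, C, E} --1--> {A, B, C, E}  [seen]
Reachable DFA states: {A}, {B, C, E}, ∅, {A, B, C, D, E}, {A, B, C, E}.
{D} is not among them.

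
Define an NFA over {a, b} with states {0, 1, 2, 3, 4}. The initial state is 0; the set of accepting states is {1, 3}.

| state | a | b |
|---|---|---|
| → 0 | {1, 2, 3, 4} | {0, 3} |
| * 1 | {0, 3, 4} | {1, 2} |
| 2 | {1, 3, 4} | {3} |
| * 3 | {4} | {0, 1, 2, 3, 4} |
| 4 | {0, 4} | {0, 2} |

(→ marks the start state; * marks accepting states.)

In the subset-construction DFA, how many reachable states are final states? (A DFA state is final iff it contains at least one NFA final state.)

4

Start state of the DFA: {0}.
{0} --a--> {1, 2, 3, 4}  [new]
{0} --b--> {0, 3}  [new]
{1, 2, 3, 4} --a--> {0, 1, 3, 4}  [new]
{1, 2, 3, 4} --b--> {0, 1, 2, 3, 4}  [new]
{0, 3} --a--> {1, 2, 3, 4}  [seen]
{0, 3} --b--> {0, 1, 2, 3, 4}  [seen]
{0, 1, 3, 4} --a--> {0, 1, 2, 3, 4}  [seen]
{0, 1, 3, 4} --b--> {0, 1, 2, 3, 4}  [seen]
{0, 1, 2, 3, 4} --a--> {0, 1, 2, 3, 4}  [seen]
{0, 1, 2, 3, 4} --b--> {0, 1, 2, 3, 4}  [seen]
Reachable DFA states: {0}, {1, 2, 3, 4}, {0, 3}, {0, 1, 3, 4}, {0, 1, 2, 3, 4}.
Accepting DFA states (contain an NFA accepting state): {1, 2, 3, 4}, {0, 3}, {0, 1, 3, 4}, {0, 1, 2, 3, 4}.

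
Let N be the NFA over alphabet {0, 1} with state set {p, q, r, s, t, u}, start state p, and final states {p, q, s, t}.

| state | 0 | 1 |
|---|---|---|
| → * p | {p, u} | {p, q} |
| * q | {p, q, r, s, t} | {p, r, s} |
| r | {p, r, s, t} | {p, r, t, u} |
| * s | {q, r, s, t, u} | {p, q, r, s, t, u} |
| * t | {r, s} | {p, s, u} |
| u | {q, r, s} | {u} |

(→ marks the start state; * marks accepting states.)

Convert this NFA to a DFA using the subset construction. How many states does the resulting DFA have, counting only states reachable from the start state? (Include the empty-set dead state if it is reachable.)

Start state of the DFA: {p}.
{p} --0--> {p, u}  [new]
{p} --1--> {p, q}  [new]
{p, u} --0--> {p, q, r, s, u}  [new]
{p, u} --1--> {p, q, u}  [new]
{p, q} --0--> {p, q, r, s, t, u}  [new]
{p, q} --1--> {p, q, r, s}  [new]
{p, q, r, s, u} --0--> {p, q, r, s, t, u}  [seen]
{p, q, r, s, u} --1--> {p, q, r, s, t, u}  [seen]
{p, q, u} --0--> {p, q, r, s, t, u}  [seen]
{p, q, u} --1--> {p, q, r, s, u}  [seen]
{p, q, r, s, t, u} --0--> {p, q, r, s, t, u}  [seen]
{p, q, r, s, t, u} --1--> {p, q, r, s, t, u}  [seen]
{p, q, r, s} --0--> {p, q, r, s, t, u}  [seen]
{p, q, r, s} --1--> {p, q, r, s, t, u}  [seen]
Reachable DFA states: {p}, {p, u}, {p, q}, {p, q, r, s, u}, {p, q, u}, {p, q, r, s, t, u}, {p, q, r, s}.

7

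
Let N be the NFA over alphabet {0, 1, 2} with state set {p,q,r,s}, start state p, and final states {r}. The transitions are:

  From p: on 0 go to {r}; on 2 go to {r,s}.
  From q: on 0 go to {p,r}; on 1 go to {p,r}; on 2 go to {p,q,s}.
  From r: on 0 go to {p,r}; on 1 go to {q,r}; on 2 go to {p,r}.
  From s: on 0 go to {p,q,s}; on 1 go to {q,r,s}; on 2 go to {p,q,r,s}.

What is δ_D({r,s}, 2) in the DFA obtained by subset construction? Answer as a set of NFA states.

{p,q,r,s}

δ(r,2) = {p,r}; δ(s,2) = {p,q,r,s}.
Union: {p,q,r,s}.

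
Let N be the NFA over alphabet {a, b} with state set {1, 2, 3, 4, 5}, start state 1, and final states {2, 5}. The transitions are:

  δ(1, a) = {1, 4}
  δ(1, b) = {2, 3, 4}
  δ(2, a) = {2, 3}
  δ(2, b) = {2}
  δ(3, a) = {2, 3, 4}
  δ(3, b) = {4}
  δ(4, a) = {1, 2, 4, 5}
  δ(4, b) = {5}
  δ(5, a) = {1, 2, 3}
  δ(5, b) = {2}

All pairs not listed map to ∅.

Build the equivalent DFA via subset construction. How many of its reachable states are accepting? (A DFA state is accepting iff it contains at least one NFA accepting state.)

Start state of the DFA: {1}.
{1} --a--> {1, 4}  [new]
{1} --b--> {2, 3, 4}  [new]
{1, 4} --a--> {1, 2, 4, 5}  [new]
{1, 4} --b--> {2, 3, 4, 5}  [new]
{2, 3, 4} --a--> {1, 2, 3, 4, 5}  [new]
{2, 3, 4} --b--> {2, 4, 5}  [new]
{1, 2, 4, 5} --a--> {1, 2, 3, 4, 5}  [seen]
{1, 2, 4, 5} --b--> {2, 3, 4, 5}  [seen]
{2, 3, 4, 5} --a--> {1, 2, 3, 4, 5}  [seen]
{2, 3, 4, 5} --b--> {2, 4, 5}  [seen]
{1, 2, 3, 4, 5} --a--> {1, 2, 3, 4, 5}  [seen]
{1, 2, 3, 4, 5} --b--> {2, 3, 4, 5}  [seen]
{2, 4, 5} --a--> {1, 2, 3, 4, 5}  [seen]
{2, 4, 5} --b--> {2, 5}  [new]
{2, 5} --a--> {1, 2, 3}  [new]
{2, 5} --b--> {2}  [new]
{1, 2, 3} --a--> {1, 2, 3, 4}  [new]
{1, 2, 3} --b--> {2, 3, 4}  [seen]
{2} --a--> {2, 3}  [new]
{2} --b--> {2}  [seen]
{1, 2, 3, 4} --a--> {1, 2, 3, 4, 5}  [seen]
{1, 2, 3, 4} --b--> {2, 3, 4, 5}  [seen]
{2, 3} --a--> {2, 3, 4}  [seen]
{2, 3} --b--> {2, 4}  [new]
{2, 4} --a--> {1, 2, 3, 4, 5}  [seen]
{2, 4} --b--> {2, 5}  [seen]
Reachable DFA states: {1}, {1, 4}, {2, 3, 4}, {1, 2, 4, 5}, {2, 3, 4, 5}, {1, 2, 3, 4, 5}, {2, 4, 5}, {2, 5}, {1, 2, 3}, {2}, {1, 2, 3, 4}, {2, 3}, {2, 4}.
Accepting DFA states (contain an NFA accepting state): {2, 3, 4}, {1, 2, 4, 5}, {2, 3, 4, 5}, {1, 2, 3, 4, 5}, {2, 4, 5}, {2, 5}, {1, 2, 3}, {2}, {1, 2, 3, 4}, {2, 3}, {2, 4}.

11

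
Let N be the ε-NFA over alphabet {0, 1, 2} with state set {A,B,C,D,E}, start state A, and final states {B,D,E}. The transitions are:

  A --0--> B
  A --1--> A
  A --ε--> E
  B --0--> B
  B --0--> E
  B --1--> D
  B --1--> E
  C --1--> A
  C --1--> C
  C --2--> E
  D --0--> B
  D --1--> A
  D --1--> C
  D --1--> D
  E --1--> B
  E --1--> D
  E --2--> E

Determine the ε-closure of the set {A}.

Begin with {A}.
A →ε {E}; add E.
ε-closure = {A,E}.

{A,E}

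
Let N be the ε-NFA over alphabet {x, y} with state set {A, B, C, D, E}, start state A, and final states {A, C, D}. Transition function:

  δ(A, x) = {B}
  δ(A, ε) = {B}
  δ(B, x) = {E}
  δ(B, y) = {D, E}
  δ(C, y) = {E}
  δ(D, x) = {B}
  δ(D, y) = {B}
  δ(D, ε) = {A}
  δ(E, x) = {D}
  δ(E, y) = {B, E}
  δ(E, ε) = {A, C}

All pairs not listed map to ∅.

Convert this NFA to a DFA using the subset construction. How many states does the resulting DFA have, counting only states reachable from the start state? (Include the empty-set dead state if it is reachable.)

3

Start state of the DFA: {A, B} (ε-closure of the NFA start).
{A, B} --x--> {A, B, C, E}  [new]
{A, B} --y--> {A, B, C, D, E}  [new]
{A, B, C, E} --x--> {A, B, C, D, E}  [seen]
{A, B, C, E} --y--> {A, B, C, D, E}  [seen]
{A, B, C, D, E} --x--> {A, B, C, D, E}  [seen]
{A, B, C, D, E} --y--> {A, B, C, D, E}  [seen]
Reachable DFA states: {A, B}, {A, B, C, E}, {A, B, C, D, E}.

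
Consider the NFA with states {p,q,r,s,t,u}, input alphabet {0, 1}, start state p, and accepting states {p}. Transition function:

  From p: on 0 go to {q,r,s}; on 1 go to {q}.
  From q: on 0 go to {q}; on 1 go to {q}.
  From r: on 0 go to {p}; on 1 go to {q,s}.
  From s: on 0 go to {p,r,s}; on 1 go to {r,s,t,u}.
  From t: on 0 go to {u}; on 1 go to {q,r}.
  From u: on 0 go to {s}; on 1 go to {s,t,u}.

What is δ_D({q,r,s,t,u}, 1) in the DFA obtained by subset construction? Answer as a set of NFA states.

{q,r,s,t,u}

δ(q,1) = {q}; δ(r,1) = {q,s}; δ(s,1) = {r,s,t,u}; δ(t,1) = {q,r}; δ(u,1) = {s,t,u}.
Union: {q,r,s,t,u}.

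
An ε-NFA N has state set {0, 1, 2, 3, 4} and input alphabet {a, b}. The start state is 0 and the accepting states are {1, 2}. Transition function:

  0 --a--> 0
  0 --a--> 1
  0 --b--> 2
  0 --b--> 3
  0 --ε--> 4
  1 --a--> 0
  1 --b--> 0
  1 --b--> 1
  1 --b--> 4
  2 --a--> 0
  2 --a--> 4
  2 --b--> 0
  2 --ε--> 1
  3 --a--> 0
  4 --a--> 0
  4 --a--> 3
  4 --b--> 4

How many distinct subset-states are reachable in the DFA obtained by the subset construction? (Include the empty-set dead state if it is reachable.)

6

Start state of the DFA: {0, 4} (ε-closure of the NFA start).
{0, 4} --a--> {0, 1, 3, 4}  [new]
{0, 4} --b--> {1, 2, 3, 4}  [new]
{0, 1, 3, 4} --a--> {0, 1, 3, 4}  [seen]
{0, 1, 3, 4} --b--> {0, 1, 2, 3, 4}  [new]
{1, 2, 3, 4} --a--> {0, 3, 4}  [new]
{1, 2, 3, 4} --b--> {0, 1, 4}  [new]
{0, 1, 2, 3, 4} --a--> {0, 1, 3, 4}  [seen]
{0, 1, 2, 3, 4} --b--> {0, 1, 2, 3, 4}  [seen]
{0, 3, 4} --a--> {0, 1, 3, 4}  [seen]
{0, 3, 4} --b--> {1, 2, 3, 4}  [seen]
{0, 1, 4} --a--> {0, 1, 3, 4}  [seen]
{0, 1, 4} --b--> {0, 1, 2, 3, 4}  [seen]
Reachable DFA states: {0, 4}, {0, 1, 3, 4}, {1, 2, 3, 4}, {0, 1, 2, 3, 4}, {0, 3, 4}, {0, 1, 4}.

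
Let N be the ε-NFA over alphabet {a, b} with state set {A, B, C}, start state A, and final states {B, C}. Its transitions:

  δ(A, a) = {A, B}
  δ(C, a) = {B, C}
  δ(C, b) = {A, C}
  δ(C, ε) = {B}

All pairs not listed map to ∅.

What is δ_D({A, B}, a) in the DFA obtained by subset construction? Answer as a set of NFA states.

δ(A,a) = {A, B}; δ(B,a) = ∅.
Union: {A, B}.

{A, B}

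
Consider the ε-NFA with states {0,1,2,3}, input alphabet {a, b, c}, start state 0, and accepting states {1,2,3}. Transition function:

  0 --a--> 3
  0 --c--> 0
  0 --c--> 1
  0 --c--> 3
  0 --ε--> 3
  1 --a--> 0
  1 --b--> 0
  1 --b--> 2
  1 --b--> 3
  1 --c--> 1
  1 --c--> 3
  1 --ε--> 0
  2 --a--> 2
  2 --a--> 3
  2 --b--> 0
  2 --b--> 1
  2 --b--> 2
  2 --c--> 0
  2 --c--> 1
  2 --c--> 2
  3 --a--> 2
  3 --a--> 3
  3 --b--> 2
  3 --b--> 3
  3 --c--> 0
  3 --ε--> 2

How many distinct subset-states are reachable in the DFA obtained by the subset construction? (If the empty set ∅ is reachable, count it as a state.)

3

Start state of the DFA: {0,2,3} (ε-closure of the NFA start).
{0,2,3} --a--> {2,3}  [new]
{0,2,3} --b--> {0,1,2,3}  [new]
{0,2,3} --c--> {0,1,2,3}  [seen]
{2,3} --a--> {2,3}  [seen]
{2,3} --b--> {0,1,2,3}  [seen]
{2,3} --c--> {0,1,2,3}  [seen]
{0,1,2,3} --a--> {0,2,3}  [seen]
{0,1,2,3} --b--> {0,1,2,3}  [seen]
{0,1,2,3} --c--> {0,1,2,3}  [seen]
Reachable DFA states: {0,2,3}, {2,3}, {0,1,2,3}.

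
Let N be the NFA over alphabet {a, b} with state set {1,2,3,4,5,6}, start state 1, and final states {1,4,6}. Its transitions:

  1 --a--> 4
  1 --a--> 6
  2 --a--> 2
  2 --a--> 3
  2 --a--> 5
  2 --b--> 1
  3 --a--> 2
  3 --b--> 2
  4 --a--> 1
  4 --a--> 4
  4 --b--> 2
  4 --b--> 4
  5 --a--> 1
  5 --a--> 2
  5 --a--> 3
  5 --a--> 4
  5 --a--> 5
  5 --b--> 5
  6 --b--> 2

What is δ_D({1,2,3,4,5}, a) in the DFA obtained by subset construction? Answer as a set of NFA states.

{1,2,3,4,5,6}

δ(1,a) = {4,6}; δ(2,a) = {2,3,5}; δ(3,a) = {2}; δ(4,a) = {1,4}; δ(5,a) = {1,2,3,4,5}.
Union: {1,2,3,4,5,6}.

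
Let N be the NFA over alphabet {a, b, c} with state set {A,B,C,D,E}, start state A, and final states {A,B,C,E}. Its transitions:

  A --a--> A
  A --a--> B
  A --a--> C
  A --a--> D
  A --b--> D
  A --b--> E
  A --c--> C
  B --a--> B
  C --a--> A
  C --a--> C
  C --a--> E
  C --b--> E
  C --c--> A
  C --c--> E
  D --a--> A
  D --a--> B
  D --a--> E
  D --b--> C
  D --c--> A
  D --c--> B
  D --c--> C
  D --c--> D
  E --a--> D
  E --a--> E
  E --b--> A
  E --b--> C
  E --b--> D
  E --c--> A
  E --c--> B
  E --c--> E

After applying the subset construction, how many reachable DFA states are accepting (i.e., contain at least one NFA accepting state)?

14

Start state of the DFA: {A}.
{A} --a--> {A,B,C,D}  [new]
{A} --b--> {D,E}  [new]
{A} --c--> {C}  [new]
{A,B,C,D} --a--> {A,B,C,D,E}  [new]
{A,B,C,D} --b--> {C,D,E}  [new]
{A,B,C,D} --c--> {A,B,C,D,E}  [seen]
{D,E} --a--> {A,B,D,E}  [new]
{D,E} --b--> {A,C,D}  [new]
{D,E} --c--> {A,B,C,D,E}  [seen]
{C} --a--> {A,C,E}  [new]
{C} --b--> {E}  [new]
{C} --c--> {A,E}  [new]
{A,B,C,D,E} --a--> {A,B,C,D,E}  [seen]
{A,B,C,D,E} --b--> {A,C,D,E}  [new]
{A,B,C,D,E} --c--> {A,B,C,D,E}  [seen]
{C,D,E} --a--> {A,B,C,D,E}  [seen]
{C,D,E} --b--> {A,C,D,E}  [seen]
{C,D,E} --c--> {A,B,C,D,E}  [seen]
{A,B,D,E} --a--> {A,B,C,D,E}  [seen]
{A,B,D,E} --b--> {A,C,D,E}  [seen]
{A,B,D,E} --c--> {A,B,C,D,E}  [seen]
{A,C,D} --a--> {A,B,C,D,E}  [seen]
{A,C,D} --b--> {C,D,E}  [seen]
{A,C,D} --c--> {A,B,C,D,E}  [seen]
{A,C,E} --a--> {A,B,C,D,E}  [seen]
{A,C,E} --b--> {A,C,D,E}  [seen]
{A,C,E} --c--> {A,B,C,E}  [new]
{E} --a--> {D,E}  [seen]
{E} --b--> {A,C,D}  [seen]
{E} --c--> {A,B,E}  [new]
{A,E} --a--> {A,B,C,D,E}  [seen]
{A,E} --b--> {A,C,D,E}  [seen]
{A,E} --c--> {A,B,C,E}  [seen]
{A,C,D,E} --a--> {A,B,C,D,E}  [seen]
{A,C,D,E} --b--> {A,C,D,E}  [seen]
{A,C,D,E} --c--> {A,B,C,D,E}  [seen]
{A,B,C,E} --a--> {A,B,C,D,E}  [seen]
{A,B,C,E} --b--> {A,C,D,E}  [seen]
{A,B,C,E} --c--> {A,B,C,E}  [seen]
{A,B,E} --a--> {A,B,C,D,E}  [seen]
{A,B,E} --b--> {A,C,D,E}  [seen]
{A,B,E} --c--> {A,B,C,E}  [seen]
Reachable DFA states: {A}, {A,B,C,D}, {D,E}, {C}, {A,B,C,D,E}, {C,D,E}, {A,B,D,E}, {A,C,D}, {A,C,E}, {E}, {A,E}, {A,C,D,E}, {A,B,C,E}, {A,B,E}.
Accepting DFA states (contain an NFA accepting state): {A}, {A,B,C,D}, {D,E}, {C}, {A,B,C,D,E}, {C,D,E}, {A,B,D,E}, {A,C,D}, {A,C,E}, {E}, {A,E}, {A,C,D,E}, {A,B,C,E}, {A,B,E}.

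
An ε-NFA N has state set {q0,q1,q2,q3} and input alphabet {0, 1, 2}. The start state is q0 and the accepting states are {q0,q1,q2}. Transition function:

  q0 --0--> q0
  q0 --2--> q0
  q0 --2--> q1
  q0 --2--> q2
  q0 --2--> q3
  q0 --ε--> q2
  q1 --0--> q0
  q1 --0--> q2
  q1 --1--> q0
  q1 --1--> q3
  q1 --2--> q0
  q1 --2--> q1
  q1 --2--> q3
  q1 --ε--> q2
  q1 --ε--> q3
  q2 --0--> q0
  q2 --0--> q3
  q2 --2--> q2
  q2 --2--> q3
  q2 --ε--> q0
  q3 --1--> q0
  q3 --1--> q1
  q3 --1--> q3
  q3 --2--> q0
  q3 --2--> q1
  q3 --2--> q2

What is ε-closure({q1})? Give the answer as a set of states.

Begin with {q1}.
q1 →ε {q2,q3}; add q2, q3.
q2 →ε {q0}; add q0.
ε-closure = {q0,q1,q2,q3}.

{q0,q1,q2,q3}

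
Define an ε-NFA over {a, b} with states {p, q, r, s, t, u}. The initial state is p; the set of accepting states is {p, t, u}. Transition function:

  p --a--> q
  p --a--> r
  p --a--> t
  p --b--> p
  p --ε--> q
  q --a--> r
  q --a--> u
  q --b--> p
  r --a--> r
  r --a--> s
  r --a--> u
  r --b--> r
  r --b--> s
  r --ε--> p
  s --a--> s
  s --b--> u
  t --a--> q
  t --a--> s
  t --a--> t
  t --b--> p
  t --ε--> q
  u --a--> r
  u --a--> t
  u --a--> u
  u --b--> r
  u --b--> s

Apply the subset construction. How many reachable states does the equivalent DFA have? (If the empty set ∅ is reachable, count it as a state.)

Start state of the DFA: {p, q} (ε-closure of the NFA start).
{p, q} --a--> {p, q, r, t, u}  [new]
{p, q} --b--> {p, q}  [seen]
{p, q, r, t, u} --a--> {p, q, r, s, t, u}  [new]
{p, q, r, t, u} --b--> {p, q, r, s}  [new]
{p, q, r, s, t, u} --a--> {p, q, r, s, t, u}  [seen]
{p, q, r, s, t, u} --b--> {p, q, r, s, u}  [new]
{p, q, r, s} --a--> {p, q, r, s, t, u}  [seen]
{p, q, r, s} --b--> {p, q, r, s, u}  [seen]
{p, q, r, s, u} --a--> {p, q, r, s, t, u}  [seen]
{p, q, r, s, u} --b--> {p, q, r, s, u}  [seen]
Reachable DFA states: {p, q}, {p, q, r, t, u}, {p, q, r, s, t, u}, {p, q, r, s}, {p, q, r, s, u}.

5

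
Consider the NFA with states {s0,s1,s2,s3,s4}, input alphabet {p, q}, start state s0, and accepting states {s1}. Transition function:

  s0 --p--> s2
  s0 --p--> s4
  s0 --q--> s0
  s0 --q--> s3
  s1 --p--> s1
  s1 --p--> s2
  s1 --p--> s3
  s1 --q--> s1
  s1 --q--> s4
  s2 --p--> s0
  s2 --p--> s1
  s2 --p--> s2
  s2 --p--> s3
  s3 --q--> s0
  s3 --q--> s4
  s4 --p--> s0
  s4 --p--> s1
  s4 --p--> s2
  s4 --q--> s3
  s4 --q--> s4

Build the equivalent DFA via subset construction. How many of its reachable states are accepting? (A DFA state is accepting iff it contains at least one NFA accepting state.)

Start state of the DFA: {s0}.
{s0} --p--> {s2,s4}  [new]
{s0} --q--> {s0,s3}  [new]
{s2,s4} --p--> {s0,s1,s2,s3}  [new]
{s2,s4} --q--> {s3,s4}  [new]
{s0,s3} --p--> {s2,s4}  [seen]
{s0,s3} --q--> {s0,s3,s4}  [new]
{s0,s1,s2,s3} --p--> {s0,s1,s2,s3,s4}  [new]
{s0,s1,s2,s3} --q--> {s0,s1,s3,s4}  [new]
{s3,s4} --p--> {s0,s1,s2}  [new]
{s3,s4} --q--> {s0,s3,s4}  [seen]
{s0,s3,s4} --p--> {s0,s1,s2,s4}  [new]
{s0,s3,s4} --q--> {s0,s3,s4}  [seen]
{s0,s1,s2,s3,s4} --p--> {s0,s1,s2,s3,s4}  [seen]
{s0,s1,s2,s3,s4} --q--> {s0,s1,s3,s4}  [seen]
{s0,s1,s3,s4} --p--> {s0,s1,s2,s3,s4}  [seen]
{s0,s1,s3,s4} --q--> {s0,s1,s3,s4}  [seen]
{s0,s1,s2} --p--> {s0,s1,s2,s3,s4}  [seen]
{s0,s1,s2} --q--> {s0,s1,s3,s4}  [seen]
{s0,s1,s2,s4} --p--> {s0,s1,s2,s3,s4}  [seen]
{s0,s1,s2,s4} --q--> {s0,s1,s3,s4}  [seen]
Reachable DFA states: {s0}, {s2,s4}, {s0,s3}, {s0,s1,s2,s3}, {s3,s4}, {s0,s3,s4}, {s0,s1,s2,s3,s4}, {s0,s1,s3,s4}, {s0,s1,s2}, {s0,s1,s2,s4}.
Accepting DFA states (contain an NFA accepting state): {s0,s1,s2,s3}, {s0,s1,s2,s3,s4}, {s0,s1,s3,s4}, {s0,s1,s2}, {s0,s1,s2,s4}.

5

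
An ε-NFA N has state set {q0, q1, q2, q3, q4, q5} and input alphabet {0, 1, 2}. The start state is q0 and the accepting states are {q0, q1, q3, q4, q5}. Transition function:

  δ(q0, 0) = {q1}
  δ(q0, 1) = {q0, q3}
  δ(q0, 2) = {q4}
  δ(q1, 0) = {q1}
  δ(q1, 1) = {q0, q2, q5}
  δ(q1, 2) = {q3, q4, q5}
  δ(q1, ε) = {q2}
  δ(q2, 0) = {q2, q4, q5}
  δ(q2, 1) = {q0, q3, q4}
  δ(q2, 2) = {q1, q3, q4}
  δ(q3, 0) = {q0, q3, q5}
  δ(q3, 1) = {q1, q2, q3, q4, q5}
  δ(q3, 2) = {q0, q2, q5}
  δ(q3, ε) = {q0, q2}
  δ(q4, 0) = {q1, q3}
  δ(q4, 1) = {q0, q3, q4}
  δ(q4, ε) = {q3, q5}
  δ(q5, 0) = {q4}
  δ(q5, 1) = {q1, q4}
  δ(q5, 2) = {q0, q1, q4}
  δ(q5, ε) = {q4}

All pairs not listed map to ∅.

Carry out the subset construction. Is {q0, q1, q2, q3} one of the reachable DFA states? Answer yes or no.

Start state of the DFA: {q0} (ε-closure of the NFA start).
{q0} --0--> {q1, q2}  [new]
{q0} --1--> {q0, q2, q3}  [new]
{q0} --2--> {q0, q2, q3, q4, q5}  [new]
{q1, q2} --0--> {q0, q1, q2, q3, q4, q5}  [new]
{q1, q2} --1--> {q0, q2, q3, q4, q5}  [seen]
{q1, q2} --2--> {q0, q1, q2, q3, q4, q5}  [seen]
{q0, q2, q3} --0--> {q0, q1, q2, q3, q4, q5}  [seen]
{q0, q2, q3} --1--> {q0, q1, q2, q3, q4, q5}  [seen]
{q0, q2, q3} --2--> {q0, q1, q2, q3, q4, q5}  [seen]
{q0, q2, q3, q4, q5} --0--> {q0, q1, q2, q3, q4, q5}  [seen]
{q0, q2, q3, q4, q5} --1--> {q0, q1, q2, q3, q4, q5}  [seen]
{q0, q2, q3, q4, q5} --2--> {q0, q1, q2, q3, q4, q5}  [seen]
{q0, q1, q2, q3, q4, q5} --0--> {q0, q1, q2, q3, q4, q5}  [seen]
{q0, q1, q2, q3, q4, q5} --1--> {q0, q1, q2, q3, q4, q5}  [seen]
{q0, q1, q2, q3, q4, q5} --2--> {q0, q1, q2, q3, q4, q5}  [seen]
Reachable DFA states: {q0}, {q1, q2}, {q0, q2, q3}, {q0, q2, q3, q4, q5}, {q0, q1, q2, q3, q4, q5}.
{q0, q1, q2, q3} is not among them.

no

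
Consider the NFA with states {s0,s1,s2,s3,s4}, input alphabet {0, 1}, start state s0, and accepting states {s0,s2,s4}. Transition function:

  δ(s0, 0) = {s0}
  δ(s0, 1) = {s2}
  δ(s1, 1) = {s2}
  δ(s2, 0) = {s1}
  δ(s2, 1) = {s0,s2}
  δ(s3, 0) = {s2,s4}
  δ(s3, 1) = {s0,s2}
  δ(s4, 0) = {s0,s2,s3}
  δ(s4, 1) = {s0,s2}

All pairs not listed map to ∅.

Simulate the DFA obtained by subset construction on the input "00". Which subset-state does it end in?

{s0}

Start: {s0}.
δ(s0,0) = {s0}.
Union: {s0}.
After 0: {s0}.
δ(s0,0) = {s0}.
Union: {s0}.
After 0: {s0}.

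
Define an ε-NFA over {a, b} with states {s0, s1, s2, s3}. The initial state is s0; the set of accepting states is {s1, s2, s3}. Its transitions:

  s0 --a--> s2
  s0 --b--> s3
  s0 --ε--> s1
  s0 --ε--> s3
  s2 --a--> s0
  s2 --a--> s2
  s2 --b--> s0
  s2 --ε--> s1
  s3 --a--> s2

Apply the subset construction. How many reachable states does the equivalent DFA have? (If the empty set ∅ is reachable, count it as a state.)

5

Start state of the DFA: {s0, s1, s3} (ε-closure of the NFA start).
{s0, s1, s3} --a--> {s1, s2}  [new]
{s0, s1, s3} --b--> {s3}  [new]
{s1, s2} --a--> {s0, s1, s2, s3}  [new]
{s1, s2} --b--> {s0, s1, s3}  [seen]
{s3} --a--> {s1, s2}  [seen]
{s3} --b--> ∅  [new]
{s0, s1, s2, s3} --a--> {s0, s1, s2, s3}  [seen]
{s0, s1, s2, s3} --b--> {s0, s1, s3}  [seen]
∅ --a--> ∅  [seen]
∅ --b--> ∅  [seen]
Reachable DFA states: {s0, s1, s3}, {s1, s2}, {s3}, {s0, s1, s2, s3}, ∅.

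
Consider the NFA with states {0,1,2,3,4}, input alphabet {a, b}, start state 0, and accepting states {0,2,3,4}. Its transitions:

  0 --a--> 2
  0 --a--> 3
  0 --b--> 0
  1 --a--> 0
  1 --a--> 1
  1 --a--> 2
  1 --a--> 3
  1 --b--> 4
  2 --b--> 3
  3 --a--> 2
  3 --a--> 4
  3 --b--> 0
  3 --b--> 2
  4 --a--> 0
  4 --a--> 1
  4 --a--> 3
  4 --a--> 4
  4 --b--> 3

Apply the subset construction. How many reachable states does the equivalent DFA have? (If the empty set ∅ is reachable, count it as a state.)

Start state of the DFA: {0}.
{0} --a--> {2,3}  [new]
{0} --b--> {0}  [seen]
{2,3} --a--> {2,4}  [new]
{2,3} --b--> {0,2,3}  [new]
{2,4} --a--> {0,1,3,4}  [new]
{2,4} --b--> {3}  [new]
{0,2,3} --a--> {2,3,4}  [new]
{0,2,3} --b--> {0,2,3}  [seen]
{0,1,3,4} --a--> {0,1,2,3,4}  [new]
{0,1,3,4} --b--> {0,2,3,4}  [new]
{3} --a--> {2,4}  [seen]
{3} --b--> {0,2}  [new]
{2,3,4} --a--> {0,1,2,3,4}  [seen]
{2,3,4} --b--> {0,2,3}  [seen]
{0,1,2,3,4} --a--> {0,1,2,3,4}  [seen]
{0,1,2,3,4} --b--> {0,2,3,4}  [seen]
{0,2,3,4} --a--> {0,1,2,3,4}  [seen]
{0,2,3,4} --b--> {0,2,3}  [seen]
{0,2} --a--> {2,3}  [seen]
{0,2} --b--> {0,3}  [new]
{0,3} --a--> {2,3,4}  [seen]
{0,3} --b--> {0,2}  [seen]
Reachable DFA states: {0}, {2,3}, {2,4}, {0,2,3}, {0,1,3,4}, {3}, {2,3,4}, {0,1,2,3,4}, {0,2,3,4}, {0,2}, {0,3}.

11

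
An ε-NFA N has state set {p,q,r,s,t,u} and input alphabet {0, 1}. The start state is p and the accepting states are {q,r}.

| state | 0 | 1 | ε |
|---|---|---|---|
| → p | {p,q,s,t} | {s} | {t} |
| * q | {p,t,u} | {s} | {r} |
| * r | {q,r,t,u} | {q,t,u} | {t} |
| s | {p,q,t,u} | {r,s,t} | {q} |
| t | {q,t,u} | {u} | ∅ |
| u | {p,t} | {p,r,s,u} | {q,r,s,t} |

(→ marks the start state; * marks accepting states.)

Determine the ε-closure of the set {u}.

{q,r,s,t,u}

Begin with {u}.
u →ε {q,r,s,t}; add q, r, s, t.
ε-closure = {q,r,s,t,u}.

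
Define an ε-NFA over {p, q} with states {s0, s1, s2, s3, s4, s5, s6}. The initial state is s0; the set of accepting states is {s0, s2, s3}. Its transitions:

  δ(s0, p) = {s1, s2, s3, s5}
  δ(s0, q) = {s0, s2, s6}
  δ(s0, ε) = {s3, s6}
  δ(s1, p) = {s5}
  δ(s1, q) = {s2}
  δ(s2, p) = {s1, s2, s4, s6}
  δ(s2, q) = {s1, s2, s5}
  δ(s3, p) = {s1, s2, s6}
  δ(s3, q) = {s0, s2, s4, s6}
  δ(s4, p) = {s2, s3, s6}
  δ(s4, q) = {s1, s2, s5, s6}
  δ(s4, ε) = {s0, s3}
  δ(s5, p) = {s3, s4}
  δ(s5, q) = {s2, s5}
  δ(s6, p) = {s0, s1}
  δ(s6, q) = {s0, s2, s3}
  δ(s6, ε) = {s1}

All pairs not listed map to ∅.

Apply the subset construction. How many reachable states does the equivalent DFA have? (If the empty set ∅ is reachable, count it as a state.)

4

Start state of the DFA: {s0, s1, s3, s6} (ε-closure of the NFA start).
{s0, s1, s3, s6} --p--> {s0, s1, s2, s3, s5, s6}  [new]
{s0, s1, s3, s6} --q--> {s0, s1, s2, s3, s4, s6}  [new]
{s0, s1, s2, s3, s5, s6} --p--> {s0, s1, s2, s3, s4, s5, s6}  [new]
{s0, s1, s2, s3, s5, s6} --q--> {s0, s1, s2, s3, s4, s5, s6}  [seen]
{s0, s1, s2, s3, s4, s6} --p--> {s0, s1, s2, s3, s4, s5, s6}  [seen]
{s0, s1, s2, s3, s4, s6} --q--> {s0, s1, s2, s3, s4, s5, s6}  [seen]
{s0, s1, s2, s3, s4, s5, s6} --p--> {s0, s1, s2, s3, s4, s5, s6}  [seen]
{s0, s1, s2, s3, s4, s5, s6} --q--> {s0, s1, s2, s3, s4, s5, s6}  [seen]
Reachable DFA states: {s0, s1, s3, s6}, {s0, s1, s2, s3, s5, s6}, {s0, s1, s2, s3, s4, s6}, {s0, s1, s2, s3, s4, s5, s6}.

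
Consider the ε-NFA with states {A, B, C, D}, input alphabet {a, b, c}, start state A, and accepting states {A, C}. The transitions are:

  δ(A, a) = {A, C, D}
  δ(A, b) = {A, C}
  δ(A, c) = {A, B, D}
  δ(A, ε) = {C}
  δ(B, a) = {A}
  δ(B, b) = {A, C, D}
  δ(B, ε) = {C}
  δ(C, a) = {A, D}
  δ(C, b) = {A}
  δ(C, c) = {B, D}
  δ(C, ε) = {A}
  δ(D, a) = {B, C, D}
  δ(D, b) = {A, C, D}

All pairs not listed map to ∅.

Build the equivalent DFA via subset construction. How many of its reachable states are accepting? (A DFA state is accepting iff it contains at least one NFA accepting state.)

Start state of the DFA: {A, C} (ε-closure of the NFA start).
{A, C} --a--> {A, C, D}  [new]
{A, C} --b--> {A, C}  [seen]
{A, C} --c--> {A, B, C, D}  [new]
{A, C, D} --a--> {A, B, C, D}  [seen]
{A, C, D} --b--> {A, C, D}  [seen]
{A, C, D} --c--> {A, B, C, D}  [seen]
{A, B, C, D} --a--> {A, B, C, D}  [seen]
{A, B, C, D} --b--> {A, C, D}  [seen]
{A, B, C, D} --c--> {A, B, C, D}  [seen]
Reachable DFA states: {A, C}, {A, C, D}, {A, B, C, D}.
Accepting DFA states (contain an NFA accepting state): {A, C}, {A, C, D}, {A, B, C, D}.

3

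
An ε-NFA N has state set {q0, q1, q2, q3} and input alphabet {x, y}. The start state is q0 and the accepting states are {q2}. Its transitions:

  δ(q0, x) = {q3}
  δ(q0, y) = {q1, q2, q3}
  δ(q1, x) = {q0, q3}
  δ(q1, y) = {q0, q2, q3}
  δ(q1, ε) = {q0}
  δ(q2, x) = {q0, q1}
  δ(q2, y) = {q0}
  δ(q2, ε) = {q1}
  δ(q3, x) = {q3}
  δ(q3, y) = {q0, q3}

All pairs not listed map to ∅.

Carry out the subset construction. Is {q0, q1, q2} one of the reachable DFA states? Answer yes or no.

no

Start state of the DFA: {q0} (ε-closure of the NFA start).
{q0} --x--> {q3}  [new]
{q0} --y--> {q0, q1, q2, q3}  [new]
{q3} --x--> {q3}  [seen]
{q3} --y--> {q0, q3}  [new]
{q0, q1, q2, q3} --x--> {q0, q1, q3}  [new]
{q0, q1, q2, q3} --y--> {q0, q1, q2, q3}  [seen]
{q0, q3} --x--> {q3}  [seen]
{q0, q3} --y--> {q0, q1, q2, q3}  [seen]
{q0, q1, q3} --x--> {q0, q3}  [seen]
{q0, q1, q3} --y--> {q0, q1, q2, q3}  [seen]
Reachable DFA states: {q0}, {q3}, {q0, q1, q2, q3}, {q0, q3}, {q0, q1, q3}.
{q0, q1, q2} is not among them.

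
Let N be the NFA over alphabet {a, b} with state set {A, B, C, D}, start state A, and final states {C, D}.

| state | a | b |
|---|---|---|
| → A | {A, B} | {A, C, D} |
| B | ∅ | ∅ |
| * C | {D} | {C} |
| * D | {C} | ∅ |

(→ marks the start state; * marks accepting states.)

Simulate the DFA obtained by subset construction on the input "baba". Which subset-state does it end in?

Start: {A}.
δ(A,b) = {A, C, D}.
Union: {A, C, D}.
After b: {A, C, D}.
δ(A,a) = {A, B}; δ(C,a) = {D}; δ(D,a) = {C}.
Union: {A, B, C, D}.
After a: {A, B, C, D}.
δ(A,b) = {A, C, D}; δ(B,b) = ∅; δ(C,b) = {C}; δ(D,b) = ∅.
Union: {A, C, D}.
After b: {A, C, D}.
δ(A,a) = {A, B}; δ(C,a) = {D}; δ(D,a) = {C}.
Union: {A, B, C, D}.
After a: {A, B, C, D}.

{A, B, C, D}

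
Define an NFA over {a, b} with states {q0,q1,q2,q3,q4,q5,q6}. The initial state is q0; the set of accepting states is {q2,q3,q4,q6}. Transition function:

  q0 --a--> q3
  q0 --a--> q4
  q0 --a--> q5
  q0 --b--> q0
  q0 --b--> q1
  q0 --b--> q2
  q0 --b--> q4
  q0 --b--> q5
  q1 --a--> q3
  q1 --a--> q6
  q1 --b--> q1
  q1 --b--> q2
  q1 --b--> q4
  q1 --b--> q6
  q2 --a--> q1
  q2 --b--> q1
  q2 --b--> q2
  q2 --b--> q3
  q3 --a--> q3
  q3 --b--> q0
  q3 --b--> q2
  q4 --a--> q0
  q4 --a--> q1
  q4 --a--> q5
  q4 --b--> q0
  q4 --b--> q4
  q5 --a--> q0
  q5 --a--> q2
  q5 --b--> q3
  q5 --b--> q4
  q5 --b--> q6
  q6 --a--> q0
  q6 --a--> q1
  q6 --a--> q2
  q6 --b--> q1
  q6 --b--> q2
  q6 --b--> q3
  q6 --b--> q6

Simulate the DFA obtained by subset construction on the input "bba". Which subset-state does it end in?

{q0,q1,q2,q3,q4,q5,q6}

Start: {q0}.
δ(q0,b) = {q0,q1,q2,q4,q5}.
Union: {q0,q1,q2,q4,q5}.
After b: {q0,q1,q2,q4,q5}.
δ(q0,b) = {q0,q1,q2,q4,q5}; δ(q1,b) = {q1,q2,q4,q6}; δ(q2,b) = {q1,q2,q3}; δ(q4,b) = {q0,q4}; δ(q5,b) = {q3,q4,q6}.
Union: {q0,q1,q2,q3,q4,q5,q6}.
After b: {q0,q1,q2,q3,q4,q5,q6}.
δ(q0,a) = {q3,q4,q5}; δ(q1,a) = {q3,q6}; δ(q2,a) = {q1}; δ(q3,a) = {q3}; δ(q4,a) = {q0,q1,q5}; δ(q5,a) = {q0,q2}; δ(q6,a) = {q0,q1,q2}.
Union: {q0,q1,q2,q3,q4,q5,q6}.
After a: {q0,q1,q2,q3,q4,q5,q6}.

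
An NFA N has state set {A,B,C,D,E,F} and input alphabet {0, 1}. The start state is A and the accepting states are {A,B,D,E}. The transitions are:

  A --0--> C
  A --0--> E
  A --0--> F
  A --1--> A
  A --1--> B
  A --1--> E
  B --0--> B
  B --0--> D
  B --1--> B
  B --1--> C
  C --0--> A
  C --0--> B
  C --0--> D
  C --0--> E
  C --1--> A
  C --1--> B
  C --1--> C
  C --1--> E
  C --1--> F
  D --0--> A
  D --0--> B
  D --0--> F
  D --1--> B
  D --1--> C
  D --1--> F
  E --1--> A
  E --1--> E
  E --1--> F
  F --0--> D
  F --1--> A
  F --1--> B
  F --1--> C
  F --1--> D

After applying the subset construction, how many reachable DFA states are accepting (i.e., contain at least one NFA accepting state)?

8

Start state of the DFA: {A}.
{A} --0--> {C,E,F}  [new]
{A} --1--> {A,B,E}  [new]
{C,E,F} --0--> {A,B,D,E}  [new]
{C,E,F} --1--> {A,B,C,D,E,F}  [new]
{A,B,E} --0--> {B,C,D,E,F}  [new]
{A,B,E} --1--> {A,B,C,E,F}  [new]
{A,B,D,E} --0--> {A,B,C,D,E,F}  [seen]
{A,B,D,E} --1--> {A,B,C,E,F}  [seen]
{A,B,C,D,E,F} --0--> {A,B,C,D,E,F}  [seen]
{A,B,C,D,E,F} --1--> {A,B,C,D,E,F}  [seen]
{B,C,D,E,F} --0--> {A,B,D,E,F}  [new]
{B,C,D,E,F} --1--> {A,B,C,D,E,F}  [seen]
{A,B,C,E,F} --0--> {A,B,C,D,E,F}  [seen]
{A,B,C,E,F} --1--> {A,B,C,D,E,F}  [seen]
{A,B,D,E,F} --0--> {A,B,C,D,E,F}  [seen]
{A,B,D,E,F} --1--> {A,B,C,D,E,F}  [seen]
Reachable DFA states: {A}, {C,E,F}, {A,B,E}, {A,B,D,E}, {A,B,C,D,E,F}, {B,C,D,E,F}, {A,B,C,E,F}, {A,B,D,E,F}.
Accepting DFA states (contain an NFA accepting state): {A}, {C,E,F}, {A,B,E}, {A,B,D,E}, {A,B,C,D,E,F}, {B,C,D,E,F}, {A,B,C,E,F}, {A,B,D,E,F}.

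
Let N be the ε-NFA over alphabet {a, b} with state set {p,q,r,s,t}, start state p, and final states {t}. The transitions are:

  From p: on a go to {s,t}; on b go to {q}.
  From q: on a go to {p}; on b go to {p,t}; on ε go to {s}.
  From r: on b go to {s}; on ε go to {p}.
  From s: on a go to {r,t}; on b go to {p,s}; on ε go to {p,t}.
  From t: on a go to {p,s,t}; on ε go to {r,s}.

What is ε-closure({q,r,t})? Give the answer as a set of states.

{p,q,r,s,t}

Begin with {q,r,t}.
q →ε {s}; add s.
s →ε {p,t}; add p.
ε-closure = {p,q,r,s,t}.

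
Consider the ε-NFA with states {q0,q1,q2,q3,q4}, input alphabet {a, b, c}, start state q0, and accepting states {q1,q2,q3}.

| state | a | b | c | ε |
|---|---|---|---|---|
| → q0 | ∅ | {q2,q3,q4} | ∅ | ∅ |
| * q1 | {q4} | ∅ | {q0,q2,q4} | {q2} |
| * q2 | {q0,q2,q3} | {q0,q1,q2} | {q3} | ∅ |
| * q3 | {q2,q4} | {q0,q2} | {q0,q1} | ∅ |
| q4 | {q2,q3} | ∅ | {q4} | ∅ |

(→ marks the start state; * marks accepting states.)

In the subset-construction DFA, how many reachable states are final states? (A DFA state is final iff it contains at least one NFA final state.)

4

Start state of the DFA: {q0} (ε-closure of the NFA start).
{q0} --a--> ∅  [new]
{q0} --b--> {q2,q3,q4}  [new]
{q0} --c--> ∅  [seen]
∅ --a--> ∅  [seen]
∅ --b--> ∅  [seen]
∅ --c--> ∅  [seen]
{q2,q3,q4} --a--> {q0,q2,q3,q4}  [new]
{q2,q3,q4} --b--> {q0,q1,q2}  [new]
{q2,q3,q4} --c--> {q0,q1,q2,q3,q4}  [new]
{q0,q2,q3,q4} --a--> {q0,q2,q3,q4}  [seen]
{q0,q2,q3,q4} --b--> {q0,q1,q2,q3,q4}  [seen]
{q0,q2,q3,q4} --c--> {q0,q1,q2,q3,q4}  [seen]
{q0,q1,q2} --a--> {q0,q2,q3,q4}  [seen]
{q0,q1,q2} --b--> {q0,q1,q2,q3,q4}  [seen]
{q0,q1,q2} --c--> {q0,q2,q3,q4}  [seen]
{q0,q1,q2,q3,q4} --a--> {q0,q2,q3,q4}  [seen]
{q0,q1,q2,q3,q4} --b--> {q0,q1,q2,q3,q4}  [seen]
{q0,q1,q2,q3,q4} --c--> {q0,q1,q2,q3,q4}  [seen]
Reachable DFA states: {q0}, ∅, {q2,q3,q4}, {q0,q2,q3,q4}, {q0,q1,q2}, {q0,q1,q2,q3,q4}.
Accepting DFA states (contain an NFA accepting state): {q2,q3,q4}, {q0,q2,q3,q4}, {q0,q1,q2}, {q0,q1,q2,q3,q4}.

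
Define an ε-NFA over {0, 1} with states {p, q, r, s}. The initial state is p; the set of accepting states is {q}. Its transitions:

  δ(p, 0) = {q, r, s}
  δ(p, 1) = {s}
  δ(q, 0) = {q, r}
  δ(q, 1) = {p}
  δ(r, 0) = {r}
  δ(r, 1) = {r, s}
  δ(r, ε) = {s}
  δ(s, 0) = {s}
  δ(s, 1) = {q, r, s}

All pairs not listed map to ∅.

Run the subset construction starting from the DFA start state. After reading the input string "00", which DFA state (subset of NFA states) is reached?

Start: {p}.
δ(p,0) = {q, r, s}.
Union: {q, r, s}.
After 0: {q, r, s}.
δ(q,0) = {q, r}; δ(r,0) = {r}; δ(s,0) = {s}.
Union: {q, r, s}.
After 0: {q, r, s}.

{q, r, s}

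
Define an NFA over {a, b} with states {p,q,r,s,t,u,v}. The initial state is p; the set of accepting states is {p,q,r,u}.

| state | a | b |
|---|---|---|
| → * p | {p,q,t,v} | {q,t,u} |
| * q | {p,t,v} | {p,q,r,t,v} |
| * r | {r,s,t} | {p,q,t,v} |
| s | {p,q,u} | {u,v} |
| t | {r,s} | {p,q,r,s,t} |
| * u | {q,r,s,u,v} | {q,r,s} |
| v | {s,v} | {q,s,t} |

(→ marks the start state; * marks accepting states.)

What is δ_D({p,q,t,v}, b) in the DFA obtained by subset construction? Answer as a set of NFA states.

{p,q,r,s,t,u,v}

δ(p,b) = {q,t,u}; δ(q,b) = {p,q,r,t,v}; δ(t,b) = {p,q,r,s,t}; δ(v,b) = {q,s,t}.
Union: {p,q,r,s,t,u,v}.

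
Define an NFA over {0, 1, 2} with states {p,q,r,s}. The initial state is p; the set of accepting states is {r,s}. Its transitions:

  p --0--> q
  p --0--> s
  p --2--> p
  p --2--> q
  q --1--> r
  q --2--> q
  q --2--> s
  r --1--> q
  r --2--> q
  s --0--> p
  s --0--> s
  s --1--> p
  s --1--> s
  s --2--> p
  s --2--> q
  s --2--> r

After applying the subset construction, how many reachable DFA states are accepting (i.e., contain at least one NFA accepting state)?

8

Start state of the DFA: {p}.
{p} --0--> {q,s}  [new]
{p} --1--> ∅  [new]
{p} --2--> {p,q}  [new]
{q,s} --0--> {p,s}  [new]
{q,s} --1--> {p,r,s}  [new]
{q,s} --2--> {p,q,r,s}  [new]
∅ --0--> ∅  [seen]
∅ --1--> ∅  [seen]
∅ --2--> ∅  [seen]
{p,q} --0--> {q,s}  [seen]
{p,q} --1--> {r}  [new]
{p,q} --2--> {p,q,s}  [new]
{p,s} --0--> {p,q,s}  [seen]
{p,s} --1--> {p,s}  [seen]
{p,s} --2--> {p,q,r}  [new]
{p,r,s} --0--> {p,q,s}  [seen]
{p,r,s} --1--> {p,q,s}  [seen]
{p,r,s} --2--> {p,q,r}  [seen]
{p,q,r,s} --0--> {p,q,s}  [seen]
{p,q,r,s} --1--> {p,q,r,s}  [seen]
{p,q,r,s} --2--> {p,q,r,s}  [seen]
{r} --0--> ∅  [seen]
{r} --1--> {q}  [new]
{r} --2--> {q}  [seen]
{p,q,s} --0--> {p,q,s}  [seen]
{p,q,s} --1--> {p,r,s}  [seen]
{p,q,s} --2--> {p,q,r,s}  [seen]
{p,q,r} --0--> {q,s}  [seen]
{p,q,r} --1--> {q,r}  [new]
{p,q,r} --2--> {p,q,s}  [seen]
{q} --0--> ∅  [seen]
{q} --1--> {r}  [seen]
{q} --2--> {q,s}  [seen]
{q,r} --0--> ∅  [seen]
{q,r} --1--> {q,r}  [seen]
{q,r} --2--> {q,s}  [seen]
Reachable DFA states: {p}, {q,s}, ∅, {p,q}, {p,s}, {p,r,s}, {p,q,r,s}, {r}, {p,q,s}, {p,q,r}, {q}, {q,r}.
Accepting DFA states (contain an NFA accepting state): {q,s}, {p,s}, {p,r,s}, {p,q,r,s}, {r}, {p,q,s}, {p,q,r}, {q,r}.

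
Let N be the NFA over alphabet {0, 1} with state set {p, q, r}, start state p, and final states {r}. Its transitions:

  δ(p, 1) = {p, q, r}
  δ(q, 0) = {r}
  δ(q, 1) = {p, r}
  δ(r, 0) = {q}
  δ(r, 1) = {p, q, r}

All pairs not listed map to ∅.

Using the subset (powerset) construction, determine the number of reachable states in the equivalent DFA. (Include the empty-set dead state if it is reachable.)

Start state of the DFA: {p}.
{p} --0--> ∅  [new]
{p} --1--> {p, q, r}  [new]
∅ --0--> ∅  [seen]
∅ --1--> ∅  [seen]
{p, q, r} --0--> {q, r}  [new]
{p, q, r} --1--> {p, q, r}  [seen]
{q, r} --0--> {q, r}  [seen]
{q, r} --1--> {p, q, r}  [seen]
Reachable DFA states: {p}, ∅, {p, q, r}, {q, r}.

4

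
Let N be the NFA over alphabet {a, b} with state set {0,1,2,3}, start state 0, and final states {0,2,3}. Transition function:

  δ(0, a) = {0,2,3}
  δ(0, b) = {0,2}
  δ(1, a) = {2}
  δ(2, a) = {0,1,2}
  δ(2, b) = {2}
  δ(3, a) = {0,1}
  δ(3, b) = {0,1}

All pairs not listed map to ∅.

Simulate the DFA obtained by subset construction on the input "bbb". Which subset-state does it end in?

Start: {0}.
δ(0,b) = {0,2}.
Union: {0,2}.
After b: {0,2}.
δ(0,b) = {0,2}; δ(2,b) = {2}.
Union: {0,2}.
After b: {0,2}.
δ(0,b) = {0,2}; δ(2,b) = {2}.
Union: {0,2}.
After b: {0,2}.

{0,2}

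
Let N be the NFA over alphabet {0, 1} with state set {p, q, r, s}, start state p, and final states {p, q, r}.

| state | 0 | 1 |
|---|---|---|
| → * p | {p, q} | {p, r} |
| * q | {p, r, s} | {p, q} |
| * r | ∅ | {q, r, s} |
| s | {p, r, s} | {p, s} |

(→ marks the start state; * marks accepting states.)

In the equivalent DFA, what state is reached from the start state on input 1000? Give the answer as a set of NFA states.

Start: {p}.
δ(p,1) = {p, r}.
Union: {p, r}.
After 1: {p, r}.
δ(p,0) = {p, q}; δ(r,0) = ∅.
Union: {p, q}.
After 0: {p, q}.
δ(p,0) = {p, q}; δ(q,0) = {p, r, s}.
Union: {p, q, r, s}.
After 0: {p, q, r, s}.
δ(p,0) = {p, q}; δ(q,0) = {p, r, s}; δ(r,0) = ∅; δ(s,0) = {p, r, s}.
Union: {p, q, r, s}.
After 0: {p, q, r, s}.

{p, q, r, s}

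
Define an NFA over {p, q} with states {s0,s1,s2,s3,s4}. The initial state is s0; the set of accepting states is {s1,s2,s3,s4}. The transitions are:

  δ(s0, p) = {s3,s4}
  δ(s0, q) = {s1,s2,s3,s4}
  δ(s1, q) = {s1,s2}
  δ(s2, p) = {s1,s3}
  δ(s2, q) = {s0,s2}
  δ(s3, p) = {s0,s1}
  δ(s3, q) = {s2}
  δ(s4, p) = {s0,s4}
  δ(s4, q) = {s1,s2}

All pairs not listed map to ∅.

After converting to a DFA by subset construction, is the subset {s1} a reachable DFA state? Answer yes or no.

no

Start state of the DFA: {s0}.
{s0} --p--> {s3,s4}  [new]
{s0} --q--> {s1,s2,s3,s4}  [new]
{s3,s4} --p--> {s0,s1,s4}  [new]
{s3,s4} --q--> {s1,s2}  [new]
{s1,s2,s3,s4} --p--> {s0,s1,s3,s4}  [new]
{s1,s2,s3,s4} --q--> {s0,s1,s2}  [new]
{s0,s1,s4} --p--> {s0,s3,s4}  [new]
{s0,s1,s4} --q--> {s1,s2,s3,s4}  [seen]
{s1,s2} --p--> {s1,s3}  [new]
{s1,s2} --q--> {s0,s1,s2}  [seen]
{s0,s1,s3,s4} --p--> {s0,s1,s3,s4}  [seen]
{s0,s1,s3,s4} --q--> {s1,s2,s3,s4}  [seen]
{s0,s1,s2} --p--> {s1,s3,s4}  [new]
{s0,s1,s2} --q--> {s0,s1,s2,s3,s4}  [new]
{s0,s3,s4} --p--> {s0,s1,s3,s4}  [seen]
{s0,s3,s4} --q--> {s1,s2,s3,s4}  [seen]
{s1,s3} --p--> {s0,s1}  [new]
{s1,s3} --q--> {s1,s2}  [seen]
{s1,s3,s4} --p--> {s0,s1,s4}  [seen]
{s1,s3,s4} --q--> {s1,s2}  [seen]
{s0,s1,s2,s3,s4} --p--> {s0,s1,s3,s4}  [seen]
{s0,s1,s2,s3,s4} --q--> {s0,s1,s2,s3,s4}  [seen]
{s0,s1} --p--> {s3,s4}  [seen]
{s0,s1} --q--> {s1,s2,s3,s4}  [seen]
Reachable DFA states: {s0}, {s3,s4}, {s1,s2,s3,s4}, {s0,s1,s4}, {s1,s2}, {s0,s1,s3,s4}, {s0,s1,s2}, {s0,s3,s4}, {s1,s3}, {s1,s3,s4}, {s0,s1,s2,s3,s4}, {s0,s1}.
{s1} is not among them.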